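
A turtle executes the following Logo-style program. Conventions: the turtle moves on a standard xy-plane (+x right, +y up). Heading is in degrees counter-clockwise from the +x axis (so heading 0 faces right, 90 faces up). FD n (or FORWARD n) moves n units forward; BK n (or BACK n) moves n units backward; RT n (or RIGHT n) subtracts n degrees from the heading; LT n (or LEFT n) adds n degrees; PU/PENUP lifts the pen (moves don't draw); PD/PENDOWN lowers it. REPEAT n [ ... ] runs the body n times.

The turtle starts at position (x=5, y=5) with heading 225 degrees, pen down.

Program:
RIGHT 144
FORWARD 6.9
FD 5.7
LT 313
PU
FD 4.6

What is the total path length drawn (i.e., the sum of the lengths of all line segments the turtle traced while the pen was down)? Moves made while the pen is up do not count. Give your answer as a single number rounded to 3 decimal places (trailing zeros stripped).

Answer: 12.6

Derivation:
Executing turtle program step by step:
Start: pos=(5,5), heading=225, pen down
RT 144: heading 225 -> 81
FD 6.9: (5,5) -> (6.079,11.815) [heading=81, draw]
FD 5.7: (6.079,11.815) -> (6.971,17.445) [heading=81, draw]
LT 313: heading 81 -> 34
PU: pen up
FD 4.6: (6.971,17.445) -> (10.785,20.017) [heading=34, move]
Final: pos=(10.785,20.017), heading=34, 2 segment(s) drawn

Segment lengths:
  seg 1: (5,5) -> (6.079,11.815), length = 6.9
  seg 2: (6.079,11.815) -> (6.971,17.445), length = 5.7
Total = 12.6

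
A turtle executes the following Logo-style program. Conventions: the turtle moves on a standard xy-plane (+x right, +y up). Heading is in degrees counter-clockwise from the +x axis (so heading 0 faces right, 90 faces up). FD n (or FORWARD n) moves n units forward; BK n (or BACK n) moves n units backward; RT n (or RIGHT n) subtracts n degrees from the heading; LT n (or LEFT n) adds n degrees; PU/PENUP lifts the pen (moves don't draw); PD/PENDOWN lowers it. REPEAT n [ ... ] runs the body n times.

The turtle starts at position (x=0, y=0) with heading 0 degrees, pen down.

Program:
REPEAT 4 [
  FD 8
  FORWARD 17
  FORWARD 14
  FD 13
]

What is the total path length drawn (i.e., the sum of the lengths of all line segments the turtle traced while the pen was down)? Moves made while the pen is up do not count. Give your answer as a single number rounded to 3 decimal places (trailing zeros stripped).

Answer: 208

Derivation:
Executing turtle program step by step:
Start: pos=(0,0), heading=0, pen down
REPEAT 4 [
  -- iteration 1/4 --
  FD 8: (0,0) -> (8,0) [heading=0, draw]
  FD 17: (8,0) -> (25,0) [heading=0, draw]
  FD 14: (25,0) -> (39,0) [heading=0, draw]
  FD 13: (39,0) -> (52,0) [heading=0, draw]
  -- iteration 2/4 --
  FD 8: (52,0) -> (60,0) [heading=0, draw]
  FD 17: (60,0) -> (77,0) [heading=0, draw]
  FD 14: (77,0) -> (91,0) [heading=0, draw]
  FD 13: (91,0) -> (104,0) [heading=0, draw]
  -- iteration 3/4 --
  FD 8: (104,0) -> (112,0) [heading=0, draw]
  FD 17: (112,0) -> (129,0) [heading=0, draw]
  FD 14: (129,0) -> (143,0) [heading=0, draw]
  FD 13: (143,0) -> (156,0) [heading=0, draw]
  -- iteration 4/4 --
  FD 8: (156,0) -> (164,0) [heading=0, draw]
  FD 17: (164,0) -> (181,0) [heading=0, draw]
  FD 14: (181,0) -> (195,0) [heading=0, draw]
  FD 13: (195,0) -> (208,0) [heading=0, draw]
]
Final: pos=(208,0), heading=0, 16 segment(s) drawn

Segment lengths:
  seg 1: (0,0) -> (8,0), length = 8
  seg 2: (8,0) -> (25,0), length = 17
  seg 3: (25,0) -> (39,0), length = 14
  seg 4: (39,0) -> (52,0), length = 13
  seg 5: (52,0) -> (60,0), length = 8
  seg 6: (60,0) -> (77,0), length = 17
  seg 7: (77,0) -> (91,0), length = 14
  seg 8: (91,0) -> (104,0), length = 13
  seg 9: (104,0) -> (112,0), length = 8
  seg 10: (112,0) -> (129,0), length = 17
  seg 11: (129,0) -> (143,0), length = 14
  seg 12: (143,0) -> (156,0), length = 13
  seg 13: (156,0) -> (164,0), length = 8
  seg 14: (164,0) -> (181,0), length = 17
  seg 15: (181,0) -> (195,0), length = 14
  seg 16: (195,0) -> (208,0), length = 13
Total = 208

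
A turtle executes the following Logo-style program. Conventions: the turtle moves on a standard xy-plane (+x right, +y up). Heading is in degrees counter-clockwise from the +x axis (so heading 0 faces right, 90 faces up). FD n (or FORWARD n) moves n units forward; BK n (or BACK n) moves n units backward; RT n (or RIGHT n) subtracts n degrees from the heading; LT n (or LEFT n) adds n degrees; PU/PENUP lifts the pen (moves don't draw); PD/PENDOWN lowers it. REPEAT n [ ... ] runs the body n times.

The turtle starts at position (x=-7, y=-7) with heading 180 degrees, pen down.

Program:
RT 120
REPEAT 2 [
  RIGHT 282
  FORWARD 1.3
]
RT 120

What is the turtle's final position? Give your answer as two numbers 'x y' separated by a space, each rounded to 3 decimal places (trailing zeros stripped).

Executing turtle program step by step:
Start: pos=(-7,-7), heading=180, pen down
RT 120: heading 180 -> 60
REPEAT 2 [
  -- iteration 1/2 --
  RT 282: heading 60 -> 138
  FD 1.3: (-7,-7) -> (-7.966,-6.13) [heading=138, draw]
  -- iteration 2/2 --
  RT 282: heading 138 -> 216
  FD 1.3: (-7.966,-6.13) -> (-9.018,-6.894) [heading=216, draw]
]
RT 120: heading 216 -> 96
Final: pos=(-9.018,-6.894), heading=96, 2 segment(s) drawn

Answer: -9.018 -6.894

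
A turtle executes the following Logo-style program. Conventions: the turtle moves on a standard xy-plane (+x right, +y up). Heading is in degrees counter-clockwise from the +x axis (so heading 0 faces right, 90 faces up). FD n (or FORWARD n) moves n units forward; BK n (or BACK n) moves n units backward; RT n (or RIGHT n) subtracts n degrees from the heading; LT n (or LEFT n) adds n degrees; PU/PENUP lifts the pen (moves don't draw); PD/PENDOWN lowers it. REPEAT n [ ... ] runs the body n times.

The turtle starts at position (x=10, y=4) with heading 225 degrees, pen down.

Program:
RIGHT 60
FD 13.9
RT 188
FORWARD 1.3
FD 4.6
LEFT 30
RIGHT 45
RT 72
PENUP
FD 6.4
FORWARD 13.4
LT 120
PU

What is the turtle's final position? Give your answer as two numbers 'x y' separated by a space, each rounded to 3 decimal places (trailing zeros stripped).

Executing turtle program step by step:
Start: pos=(10,4), heading=225, pen down
RT 60: heading 225 -> 165
FD 13.9: (10,4) -> (-3.426,7.598) [heading=165, draw]
RT 188: heading 165 -> 337
FD 1.3: (-3.426,7.598) -> (-2.23,7.09) [heading=337, draw]
FD 4.6: (-2.23,7.09) -> (2.005,5.292) [heading=337, draw]
LT 30: heading 337 -> 7
RT 45: heading 7 -> 322
RT 72: heading 322 -> 250
PU: pen up
FD 6.4: (2.005,5.292) -> (-0.184,-0.722) [heading=250, move]
FD 13.4: (-0.184,-0.722) -> (-4.767,-13.314) [heading=250, move]
LT 120: heading 250 -> 10
PU: pen up
Final: pos=(-4.767,-13.314), heading=10, 3 segment(s) drawn

Answer: -4.767 -13.314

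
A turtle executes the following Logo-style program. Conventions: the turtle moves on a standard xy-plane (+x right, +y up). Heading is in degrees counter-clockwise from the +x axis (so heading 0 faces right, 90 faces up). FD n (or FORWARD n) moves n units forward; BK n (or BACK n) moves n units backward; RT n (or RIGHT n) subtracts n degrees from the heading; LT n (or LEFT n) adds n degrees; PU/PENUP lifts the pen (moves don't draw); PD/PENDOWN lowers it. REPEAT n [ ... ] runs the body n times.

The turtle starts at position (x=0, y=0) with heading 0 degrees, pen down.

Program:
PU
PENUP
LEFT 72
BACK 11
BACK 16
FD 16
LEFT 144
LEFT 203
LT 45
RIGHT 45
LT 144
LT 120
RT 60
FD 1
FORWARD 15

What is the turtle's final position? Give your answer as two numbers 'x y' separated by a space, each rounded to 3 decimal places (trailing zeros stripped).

Answer: -5.349 -26.342

Derivation:
Executing turtle program step by step:
Start: pos=(0,0), heading=0, pen down
PU: pen up
PU: pen up
LT 72: heading 0 -> 72
BK 11: (0,0) -> (-3.399,-10.462) [heading=72, move]
BK 16: (-3.399,-10.462) -> (-8.343,-25.679) [heading=72, move]
FD 16: (-8.343,-25.679) -> (-3.399,-10.462) [heading=72, move]
LT 144: heading 72 -> 216
LT 203: heading 216 -> 59
LT 45: heading 59 -> 104
RT 45: heading 104 -> 59
LT 144: heading 59 -> 203
LT 120: heading 203 -> 323
RT 60: heading 323 -> 263
FD 1: (-3.399,-10.462) -> (-3.521,-11.454) [heading=263, move]
FD 15: (-3.521,-11.454) -> (-5.349,-26.342) [heading=263, move]
Final: pos=(-5.349,-26.342), heading=263, 0 segment(s) drawn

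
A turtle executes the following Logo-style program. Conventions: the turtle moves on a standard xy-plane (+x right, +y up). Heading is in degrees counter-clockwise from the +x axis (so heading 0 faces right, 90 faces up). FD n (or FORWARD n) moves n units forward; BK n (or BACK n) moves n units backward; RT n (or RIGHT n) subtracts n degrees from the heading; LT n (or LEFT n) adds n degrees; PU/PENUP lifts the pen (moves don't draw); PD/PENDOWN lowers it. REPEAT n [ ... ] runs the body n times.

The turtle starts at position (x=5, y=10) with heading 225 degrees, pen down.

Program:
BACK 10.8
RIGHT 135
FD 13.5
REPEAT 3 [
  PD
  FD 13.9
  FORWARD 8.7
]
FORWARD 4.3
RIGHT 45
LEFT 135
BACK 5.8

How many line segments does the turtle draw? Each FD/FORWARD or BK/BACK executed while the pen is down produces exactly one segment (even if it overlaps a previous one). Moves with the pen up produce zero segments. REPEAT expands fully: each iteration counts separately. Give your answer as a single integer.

Answer: 10

Derivation:
Executing turtle program step by step:
Start: pos=(5,10), heading=225, pen down
BK 10.8: (5,10) -> (12.637,17.637) [heading=225, draw]
RT 135: heading 225 -> 90
FD 13.5: (12.637,17.637) -> (12.637,31.137) [heading=90, draw]
REPEAT 3 [
  -- iteration 1/3 --
  PD: pen down
  FD 13.9: (12.637,31.137) -> (12.637,45.037) [heading=90, draw]
  FD 8.7: (12.637,45.037) -> (12.637,53.737) [heading=90, draw]
  -- iteration 2/3 --
  PD: pen down
  FD 13.9: (12.637,53.737) -> (12.637,67.637) [heading=90, draw]
  FD 8.7: (12.637,67.637) -> (12.637,76.337) [heading=90, draw]
  -- iteration 3/3 --
  PD: pen down
  FD 13.9: (12.637,76.337) -> (12.637,90.237) [heading=90, draw]
  FD 8.7: (12.637,90.237) -> (12.637,98.937) [heading=90, draw]
]
FD 4.3: (12.637,98.937) -> (12.637,103.237) [heading=90, draw]
RT 45: heading 90 -> 45
LT 135: heading 45 -> 180
BK 5.8: (12.637,103.237) -> (18.437,103.237) [heading=180, draw]
Final: pos=(18.437,103.237), heading=180, 10 segment(s) drawn
Segments drawn: 10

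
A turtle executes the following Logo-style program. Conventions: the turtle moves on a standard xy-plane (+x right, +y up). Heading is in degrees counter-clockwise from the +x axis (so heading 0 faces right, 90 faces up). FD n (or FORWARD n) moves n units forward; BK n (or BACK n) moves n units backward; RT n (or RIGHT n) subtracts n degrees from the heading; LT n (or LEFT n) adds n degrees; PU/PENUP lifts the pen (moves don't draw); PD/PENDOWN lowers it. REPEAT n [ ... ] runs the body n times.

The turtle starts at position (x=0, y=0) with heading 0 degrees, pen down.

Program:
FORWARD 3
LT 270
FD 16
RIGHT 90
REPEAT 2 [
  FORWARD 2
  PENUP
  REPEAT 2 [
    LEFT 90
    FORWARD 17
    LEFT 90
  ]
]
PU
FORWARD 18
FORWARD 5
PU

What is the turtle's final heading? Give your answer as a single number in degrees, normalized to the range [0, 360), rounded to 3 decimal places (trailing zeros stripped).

Answer: 180

Derivation:
Executing turtle program step by step:
Start: pos=(0,0), heading=0, pen down
FD 3: (0,0) -> (3,0) [heading=0, draw]
LT 270: heading 0 -> 270
FD 16: (3,0) -> (3,-16) [heading=270, draw]
RT 90: heading 270 -> 180
REPEAT 2 [
  -- iteration 1/2 --
  FD 2: (3,-16) -> (1,-16) [heading=180, draw]
  PU: pen up
  REPEAT 2 [
    -- iteration 1/2 --
    LT 90: heading 180 -> 270
    FD 17: (1,-16) -> (1,-33) [heading=270, move]
    LT 90: heading 270 -> 0
    -- iteration 2/2 --
    LT 90: heading 0 -> 90
    FD 17: (1,-33) -> (1,-16) [heading=90, move]
    LT 90: heading 90 -> 180
  ]
  -- iteration 2/2 --
  FD 2: (1,-16) -> (-1,-16) [heading=180, move]
  PU: pen up
  REPEAT 2 [
    -- iteration 1/2 --
    LT 90: heading 180 -> 270
    FD 17: (-1,-16) -> (-1,-33) [heading=270, move]
    LT 90: heading 270 -> 0
    -- iteration 2/2 --
    LT 90: heading 0 -> 90
    FD 17: (-1,-33) -> (-1,-16) [heading=90, move]
    LT 90: heading 90 -> 180
  ]
]
PU: pen up
FD 18: (-1,-16) -> (-19,-16) [heading=180, move]
FD 5: (-19,-16) -> (-24,-16) [heading=180, move]
PU: pen up
Final: pos=(-24,-16), heading=180, 3 segment(s) drawn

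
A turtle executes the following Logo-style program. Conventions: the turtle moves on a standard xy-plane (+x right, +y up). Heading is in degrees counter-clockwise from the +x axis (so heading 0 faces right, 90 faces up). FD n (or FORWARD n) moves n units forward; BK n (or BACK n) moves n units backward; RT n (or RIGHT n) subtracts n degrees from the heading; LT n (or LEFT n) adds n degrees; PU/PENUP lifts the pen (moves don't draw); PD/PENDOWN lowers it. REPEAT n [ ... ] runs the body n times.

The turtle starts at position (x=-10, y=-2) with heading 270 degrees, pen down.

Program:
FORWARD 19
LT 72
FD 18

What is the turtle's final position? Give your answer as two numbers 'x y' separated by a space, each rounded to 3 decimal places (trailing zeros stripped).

Answer: 7.119 -26.562

Derivation:
Executing turtle program step by step:
Start: pos=(-10,-2), heading=270, pen down
FD 19: (-10,-2) -> (-10,-21) [heading=270, draw]
LT 72: heading 270 -> 342
FD 18: (-10,-21) -> (7.119,-26.562) [heading=342, draw]
Final: pos=(7.119,-26.562), heading=342, 2 segment(s) drawn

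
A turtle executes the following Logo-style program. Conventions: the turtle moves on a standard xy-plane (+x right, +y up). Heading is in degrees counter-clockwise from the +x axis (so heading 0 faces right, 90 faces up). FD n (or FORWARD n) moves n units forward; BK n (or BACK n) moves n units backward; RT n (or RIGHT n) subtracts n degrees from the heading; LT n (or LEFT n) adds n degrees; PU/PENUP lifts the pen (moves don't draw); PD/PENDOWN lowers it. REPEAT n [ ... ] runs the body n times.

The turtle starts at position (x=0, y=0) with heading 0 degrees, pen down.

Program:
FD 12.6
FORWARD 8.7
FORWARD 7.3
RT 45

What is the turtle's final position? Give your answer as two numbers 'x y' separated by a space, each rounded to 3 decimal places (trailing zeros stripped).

Executing turtle program step by step:
Start: pos=(0,0), heading=0, pen down
FD 12.6: (0,0) -> (12.6,0) [heading=0, draw]
FD 8.7: (12.6,0) -> (21.3,0) [heading=0, draw]
FD 7.3: (21.3,0) -> (28.6,0) [heading=0, draw]
RT 45: heading 0 -> 315
Final: pos=(28.6,0), heading=315, 3 segment(s) drawn

Answer: 28.6 0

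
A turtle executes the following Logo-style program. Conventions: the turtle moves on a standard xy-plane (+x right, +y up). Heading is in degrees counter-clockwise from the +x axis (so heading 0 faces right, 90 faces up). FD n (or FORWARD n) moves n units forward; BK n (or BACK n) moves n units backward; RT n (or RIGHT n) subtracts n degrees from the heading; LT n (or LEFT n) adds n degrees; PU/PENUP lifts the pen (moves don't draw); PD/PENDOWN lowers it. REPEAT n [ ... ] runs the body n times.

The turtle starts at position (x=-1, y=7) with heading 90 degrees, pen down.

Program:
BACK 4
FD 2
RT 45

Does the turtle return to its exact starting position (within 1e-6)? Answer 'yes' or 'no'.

Answer: no

Derivation:
Executing turtle program step by step:
Start: pos=(-1,7), heading=90, pen down
BK 4: (-1,7) -> (-1,3) [heading=90, draw]
FD 2: (-1,3) -> (-1,5) [heading=90, draw]
RT 45: heading 90 -> 45
Final: pos=(-1,5), heading=45, 2 segment(s) drawn

Start position: (-1, 7)
Final position: (-1, 5)
Distance = 2; >= 1e-6 -> NOT closed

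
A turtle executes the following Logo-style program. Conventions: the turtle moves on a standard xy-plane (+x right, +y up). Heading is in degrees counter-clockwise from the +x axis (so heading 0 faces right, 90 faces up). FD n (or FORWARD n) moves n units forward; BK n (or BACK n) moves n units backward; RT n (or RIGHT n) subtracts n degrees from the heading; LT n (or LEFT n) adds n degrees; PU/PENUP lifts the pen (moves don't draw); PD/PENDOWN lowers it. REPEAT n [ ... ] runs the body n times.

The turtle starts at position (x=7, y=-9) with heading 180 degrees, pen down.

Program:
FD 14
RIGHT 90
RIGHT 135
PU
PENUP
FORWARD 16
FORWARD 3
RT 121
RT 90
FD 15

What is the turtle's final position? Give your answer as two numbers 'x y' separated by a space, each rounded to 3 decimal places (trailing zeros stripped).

Executing turtle program step by step:
Start: pos=(7,-9), heading=180, pen down
FD 14: (7,-9) -> (-7,-9) [heading=180, draw]
RT 90: heading 180 -> 90
RT 135: heading 90 -> 315
PU: pen up
PU: pen up
FD 16: (-7,-9) -> (4.314,-20.314) [heading=315, move]
FD 3: (4.314,-20.314) -> (6.435,-22.435) [heading=315, move]
RT 121: heading 315 -> 194
RT 90: heading 194 -> 104
FD 15: (6.435,-22.435) -> (2.806,-7.881) [heading=104, move]
Final: pos=(2.806,-7.881), heading=104, 1 segment(s) drawn

Answer: 2.806 -7.881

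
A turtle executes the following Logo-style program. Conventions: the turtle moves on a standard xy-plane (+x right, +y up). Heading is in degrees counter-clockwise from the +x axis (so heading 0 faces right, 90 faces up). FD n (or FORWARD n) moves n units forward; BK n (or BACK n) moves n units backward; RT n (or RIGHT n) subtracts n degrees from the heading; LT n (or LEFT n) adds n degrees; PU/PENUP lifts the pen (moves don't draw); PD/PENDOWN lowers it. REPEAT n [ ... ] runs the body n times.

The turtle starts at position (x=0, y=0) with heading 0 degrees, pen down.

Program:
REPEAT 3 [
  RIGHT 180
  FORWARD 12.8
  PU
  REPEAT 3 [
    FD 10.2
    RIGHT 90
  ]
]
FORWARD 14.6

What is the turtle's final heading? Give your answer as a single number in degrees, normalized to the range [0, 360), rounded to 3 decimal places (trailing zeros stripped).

Answer: 90

Derivation:
Executing turtle program step by step:
Start: pos=(0,0), heading=0, pen down
REPEAT 3 [
  -- iteration 1/3 --
  RT 180: heading 0 -> 180
  FD 12.8: (0,0) -> (-12.8,0) [heading=180, draw]
  PU: pen up
  REPEAT 3 [
    -- iteration 1/3 --
    FD 10.2: (-12.8,0) -> (-23,0) [heading=180, move]
    RT 90: heading 180 -> 90
    -- iteration 2/3 --
    FD 10.2: (-23,0) -> (-23,10.2) [heading=90, move]
    RT 90: heading 90 -> 0
    -- iteration 3/3 --
    FD 10.2: (-23,10.2) -> (-12.8,10.2) [heading=0, move]
    RT 90: heading 0 -> 270
  ]
  -- iteration 2/3 --
  RT 180: heading 270 -> 90
  FD 12.8: (-12.8,10.2) -> (-12.8,23) [heading=90, move]
  PU: pen up
  REPEAT 3 [
    -- iteration 1/3 --
    FD 10.2: (-12.8,23) -> (-12.8,33.2) [heading=90, move]
    RT 90: heading 90 -> 0
    -- iteration 2/3 --
    FD 10.2: (-12.8,33.2) -> (-2.6,33.2) [heading=0, move]
    RT 90: heading 0 -> 270
    -- iteration 3/3 --
    FD 10.2: (-2.6,33.2) -> (-2.6,23) [heading=270, move]
    RT 90: heading 270 -> 180
  ]
  -- iteration 3/3 --
  RT 180: heading 180 -> 0
  FD 12.8: (-2.6,23) -> (10.2,23) [heading=0, move]
  PU: pen up
  REPEAT 3 [
    -- iteration 1/3 --
    FD 10.2: (10.2,23) -> (20.4,23) [heading=0, move]
    RT 90: heading 0 -> 270
    -- iteration 2/3 --
    FD 10.2: (20.4,23) -> (20.4,12.8) [heading=270, move]
    RT 90: heading 270 -> 180
    -- iteration 3/3 --
    FD 10.2: (20.4,12.8) -> (10.2,12.8) [heading=180, move]
    RT 90: heading 180 -> 90
  ]
]
FD 14.6: (10.2,12.8) -> (10.2,27.4) [heading=90, move]
Final: pos=(10.2,27.4), heading=90, 1 segment(s) drawn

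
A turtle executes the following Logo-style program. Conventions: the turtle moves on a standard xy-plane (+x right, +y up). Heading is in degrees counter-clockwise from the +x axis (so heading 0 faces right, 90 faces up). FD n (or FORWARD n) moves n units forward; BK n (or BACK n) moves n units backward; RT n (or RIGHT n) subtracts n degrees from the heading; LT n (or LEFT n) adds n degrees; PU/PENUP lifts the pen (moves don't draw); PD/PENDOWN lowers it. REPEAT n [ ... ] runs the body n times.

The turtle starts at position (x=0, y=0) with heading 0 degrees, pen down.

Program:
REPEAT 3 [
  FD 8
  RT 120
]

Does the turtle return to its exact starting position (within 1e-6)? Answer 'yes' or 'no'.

Answer: yes

Derivation:
Executing turtle program step by step:
Start: pos=(0,0), heading=0, pen down
REPEAT 3 [
  -- iteration 1/3 --
  FD 8: (0,0) -> (8,0) [heading=0, draw]
  RT 120: heading 0 -> 240
  -- iteration 2/3 --
  FD 8: (8,0) -> (4,-6.928) [heading=240, draw]
  RT 120: heading 240 -> 120
  -- iteration 3/3 --
  FD 8: (4,-6.928) -> (0,0) [heading=120, draw]
  RT 120: heading 120 -> 0
]
Final: pos=(0,0), heading=0, 3 segment(s) drawn

Start position: (0, 0)
Final position: (0, 0)
Distance = 0; < 1e-6 -> CLOSED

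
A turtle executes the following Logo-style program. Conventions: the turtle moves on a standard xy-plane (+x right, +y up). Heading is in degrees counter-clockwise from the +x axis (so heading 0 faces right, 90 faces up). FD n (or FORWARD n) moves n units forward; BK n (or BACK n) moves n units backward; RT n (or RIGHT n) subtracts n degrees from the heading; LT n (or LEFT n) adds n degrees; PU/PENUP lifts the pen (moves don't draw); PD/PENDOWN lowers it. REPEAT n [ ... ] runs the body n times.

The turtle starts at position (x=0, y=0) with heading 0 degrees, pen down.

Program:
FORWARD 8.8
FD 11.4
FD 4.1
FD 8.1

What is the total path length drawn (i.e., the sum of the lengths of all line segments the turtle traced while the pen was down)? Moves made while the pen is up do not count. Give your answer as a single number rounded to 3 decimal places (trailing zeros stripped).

Executing turtle program step by step:
Start: pos=(0,0), heading=0, pen down
FD 8.8: (0,0) -> (8.8,0) [heading=0, draw]
FD 11.4: (8.8,0) -> (20.2,0) [heading=0, draw]
FD 4.1: (20.2,0) -> (24.3,0) [heading=0, draw]
FD 8.1: (24.3,0) -> (32.4,0) [heading=0, draw]
Final: pos=(32.4,0), heading=0, 4 segment(s) drawn

Segment lengths:
  seg 1: (0,0) -> (8.8,0), length = 8.8
  seg 2: (8.8,0) -> (20.2,0), length = 11.4
  seg 3: (20.2,0) -> (24.3,0), length = 4.1
  seg 4: (24.3,0) -> (32.4,0), length = 8.1
Total = 32.4

Answer: 32.4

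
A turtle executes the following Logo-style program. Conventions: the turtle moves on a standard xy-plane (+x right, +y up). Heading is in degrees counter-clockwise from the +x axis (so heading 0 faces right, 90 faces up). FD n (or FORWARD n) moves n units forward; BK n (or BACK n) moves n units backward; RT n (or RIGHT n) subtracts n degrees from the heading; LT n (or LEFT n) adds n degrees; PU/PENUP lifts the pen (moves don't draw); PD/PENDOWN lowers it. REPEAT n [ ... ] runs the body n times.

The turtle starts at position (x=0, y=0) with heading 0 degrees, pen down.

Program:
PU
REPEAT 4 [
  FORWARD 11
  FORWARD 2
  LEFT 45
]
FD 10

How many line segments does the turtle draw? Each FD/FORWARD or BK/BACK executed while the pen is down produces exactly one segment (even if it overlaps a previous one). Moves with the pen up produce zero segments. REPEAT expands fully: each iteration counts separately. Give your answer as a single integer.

Answer: 0

Derivation:
Executing turtle program step by step:
Start: pos=(0,0), heading=0, pen down
PU: pen up
REPEAT 4 [
  -- iteration 1/4 --
  FD 11: (0,0) -> (11,0) [heading=0, move]
  FD 2: (11,0) -> (13,0) [heading=0, move]
  LT 45: heading 0 -> 45
  -- iteration 2/4 --
  FD 11: (13,0) -> (20.778,7.778) [heading=45, move]
  FD 2: (20.778,7.778) -> (22.192,9.192) [heading=45, move]
  LT 45: heading 45 -> 90
  -- iteration 3/4 --
  FD 11: (22.192,9.192) -> (22.192,20.192) [heading=90, move]
  FD 2: (22.192,20.192) -> (22.192,22.192) [heading=90, move]
  LT 45: heading 90 -> 135
  -- iteration 4/4 --
  FD 11: (22.192,22.192) -> (14.414,29.971) [heading=135, move]
  FD 2: (14.414,29.971) -> (13,31.385) [heading=135, move]
  LT 45: heading 135 -> 180
]
FD 10: (13,31.385) -> (3,31.385) [heading=180, move]
Final: pos=(3,31.385), heading=180, 0 segment(s) drawn
Segments drawn: 0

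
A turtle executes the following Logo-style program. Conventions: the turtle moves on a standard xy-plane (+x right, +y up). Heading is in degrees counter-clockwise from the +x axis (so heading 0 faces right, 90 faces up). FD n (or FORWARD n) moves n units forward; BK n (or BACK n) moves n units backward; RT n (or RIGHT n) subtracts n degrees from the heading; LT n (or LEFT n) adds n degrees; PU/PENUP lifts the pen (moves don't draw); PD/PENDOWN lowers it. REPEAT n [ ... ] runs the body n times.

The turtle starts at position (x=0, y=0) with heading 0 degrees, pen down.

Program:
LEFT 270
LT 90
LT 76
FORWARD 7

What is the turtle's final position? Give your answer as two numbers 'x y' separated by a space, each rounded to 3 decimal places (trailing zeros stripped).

Executing turtle program step by step:
Start: pos=(0,0), heading=0, pen down
LT 270: heading 0 -> 270
LT 90: heading 270 -> 0
LT 76: heading 0 -> 76
FD 7: (0,0) -> (1.693,6.792) [heading=76, draw]
Final: pos=(1.693,6.792), heading=76, 1 segment(s) drawn

Answer: 1.693 6.792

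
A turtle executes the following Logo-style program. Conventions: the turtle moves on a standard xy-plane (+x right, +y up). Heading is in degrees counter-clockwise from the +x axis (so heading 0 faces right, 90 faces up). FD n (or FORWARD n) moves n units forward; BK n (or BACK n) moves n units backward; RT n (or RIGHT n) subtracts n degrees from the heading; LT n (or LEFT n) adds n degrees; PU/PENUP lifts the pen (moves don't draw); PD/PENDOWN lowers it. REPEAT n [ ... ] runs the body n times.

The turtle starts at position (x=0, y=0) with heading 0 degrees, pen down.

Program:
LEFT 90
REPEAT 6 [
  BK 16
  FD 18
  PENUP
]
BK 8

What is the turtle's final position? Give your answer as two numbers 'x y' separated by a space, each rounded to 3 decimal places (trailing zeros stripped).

Answer: 0 4

Derivation:
Executing turtle program step by step:
Start: pos=(0,0), heading=0, pen down
LT 90: heading 0 -> 90
REPEAT 6 [
  -- iteration 1/6 --
  BK 16: (0,0) -> (0,-16) [heading=90, draw]
  FD 18: (0,-16) -> (0,2) [heading=90, draw]
  PU: pen up
  -- iteration 2/6 --
  BK 16: (0,2) -> (0,-14) [heading=90, move]
  FD 18: (0,-14) -> (0,4) [heading=90, move]
  PU: pen up
  -- iteration 3/6 --
  BK 16: (0,4) -> (0,-12) [heading=90, move]
  FD 18: (0,-12) -> (0,6) [heading=90, move]
  PU: pen up
  -- iteration 4/6 --
  BK 16: (0,6) -> (0,-10) [heading=90, move]
  FD 18: (0,-10) -> (0,8) [heading=90, move]
  PU: pen up
  -- iteration 5/6 --
  BK 16: (0,8) -> (0,-8) [heading=90, move]
  FD 18: (0,-8) -> (0,10) [heading=90, move]
  PU: pen up
  -- iteration 6/6 --
  BK 16: (0,10) -> (0,-6) [heading=90, move]
  FD 18: (0,-6) -> (0,12) [heading=90, move]
  PU: pen up
]
BK 8: (0,12) -> (0,4) [heading=90, move]
Final: pos=(0,4), heading=90, 2 segment(s) drawn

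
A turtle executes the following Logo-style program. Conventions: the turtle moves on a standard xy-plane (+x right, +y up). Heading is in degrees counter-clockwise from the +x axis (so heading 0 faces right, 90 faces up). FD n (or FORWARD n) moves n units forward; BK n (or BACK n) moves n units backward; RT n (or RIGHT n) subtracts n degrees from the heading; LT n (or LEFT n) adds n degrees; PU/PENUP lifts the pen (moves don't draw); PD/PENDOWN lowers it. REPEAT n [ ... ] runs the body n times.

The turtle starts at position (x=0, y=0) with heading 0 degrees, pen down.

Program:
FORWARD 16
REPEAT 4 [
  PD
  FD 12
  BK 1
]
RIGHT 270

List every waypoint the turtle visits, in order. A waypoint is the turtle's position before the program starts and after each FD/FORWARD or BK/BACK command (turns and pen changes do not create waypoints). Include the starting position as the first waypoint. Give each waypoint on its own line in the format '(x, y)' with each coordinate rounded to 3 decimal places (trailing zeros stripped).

Answer: (0, 0)
(16, 0)
(28, 0)
(27, 0)
(39, 0)
(38, 0)
(50, 0)
(49, 0)
(61, 0)
(60, 0)

Derivation:
Executing turtle program step by step:
Start: pos=(0,0), heading=0, pen down
FD 16: (0,0) -> (16,0) [heading=0, draw]
REPEAT 4 [
  -- iteration 1/4 --
  PD: pen down
  FD 12: (16,0) -> (28,0) [heading=0, draw]
  BK 1: (28,0) -> (27,0) [heading=0, draw]
  -- iteration 2/4 --
  PD: pen down
  FD 12: (27,0) -> (39,0) [heading=0, draw]
  BK 1: (39,0) -> (38,0) [heading=0, draw]
  -- iteration 3/4 --
  PD: pen down
  FD 12: (38,0) -> (50,0) [heading=0, draw]
  BK 1: (50,0) -> (49,0) [heading=0, draw]
  -- iteration 4/4 --
  PD: pen down
  FD 12: (49,0) -> (61,0) [heading=0, draw]
  BK 1: (61,0) -> (60,0) [heading=0, draw]
]
RT 270: heading 0 -> 90
Final: pos=(60,0), heading=90, 9 segment(s) drawn
Waypoints (10 total):
(0, 0)
(16, 0)
(28, 0)
(27, 0)
(39, 0)
(38, 0)
(50, 0)
(49, 0)
(61, 0)
(60, 0)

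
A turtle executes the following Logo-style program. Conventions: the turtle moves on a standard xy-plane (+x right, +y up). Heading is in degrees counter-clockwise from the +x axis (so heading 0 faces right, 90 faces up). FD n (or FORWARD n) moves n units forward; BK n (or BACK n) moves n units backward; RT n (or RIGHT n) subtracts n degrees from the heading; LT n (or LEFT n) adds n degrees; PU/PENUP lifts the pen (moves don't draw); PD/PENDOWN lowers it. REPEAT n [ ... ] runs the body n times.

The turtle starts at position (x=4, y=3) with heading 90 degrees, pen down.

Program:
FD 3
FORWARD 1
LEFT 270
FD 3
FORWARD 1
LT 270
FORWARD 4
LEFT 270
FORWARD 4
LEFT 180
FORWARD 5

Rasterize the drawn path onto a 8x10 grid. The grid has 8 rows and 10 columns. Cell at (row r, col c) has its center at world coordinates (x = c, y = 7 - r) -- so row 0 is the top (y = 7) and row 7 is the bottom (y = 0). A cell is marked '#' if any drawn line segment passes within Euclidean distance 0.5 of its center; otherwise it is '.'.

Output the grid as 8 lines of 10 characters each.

Segment 0: (4,3) -> (4,6)
Segment 1: (4,6) -> (4,7)
Segment 2: (4,7) -> (7,7)
Segment 3: (7,7) -> (8,7)
Segment 4: (8,7) -> (8,3)
Segment 5: (8,3) -> (4,3)
Segment 6: (4,3) -> (9,3)

Answer: ....#####.
....#...#.
....#...#.
....#...#.
....######
..........
..........
..........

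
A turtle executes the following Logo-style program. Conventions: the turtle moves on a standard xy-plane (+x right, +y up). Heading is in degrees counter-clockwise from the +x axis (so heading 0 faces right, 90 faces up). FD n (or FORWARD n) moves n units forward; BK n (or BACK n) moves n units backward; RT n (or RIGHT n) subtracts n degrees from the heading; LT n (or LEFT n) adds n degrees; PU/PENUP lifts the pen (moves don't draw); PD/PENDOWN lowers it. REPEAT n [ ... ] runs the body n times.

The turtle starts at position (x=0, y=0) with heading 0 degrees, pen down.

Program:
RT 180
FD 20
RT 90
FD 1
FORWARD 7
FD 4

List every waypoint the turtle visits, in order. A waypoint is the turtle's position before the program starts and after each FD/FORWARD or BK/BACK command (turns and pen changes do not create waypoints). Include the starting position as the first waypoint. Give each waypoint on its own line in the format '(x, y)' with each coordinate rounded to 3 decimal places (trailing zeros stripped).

Answer: (0, 0)
(-20, 0)
(-20, 1)
(-20, 8)
(-20, 12)

Derivation:
Executing turtle program step by step:
Start: pos=(0,0), heading=0, pen down
RT 180: heading 0 -> 180
FD 20: (0,0) -> (-20,0) [heading=180, draw]
RT 90: heading 180 -> 90
FD 1: (-20,0) -> (-20,1) [heading=90, draw]
FD 7: (-20,1) -> (-20,8) [heading=90, draw]
FD 4: (-20,8) -> (-20,12) [heading=90, draw]
Final: pos=(-20,12), heading=90, 4 segment(s) drawn
Waypoints (5 total):
(0, 0)
(-20, 0)
(-20, 1)
(-20, 8)
(-20, 12)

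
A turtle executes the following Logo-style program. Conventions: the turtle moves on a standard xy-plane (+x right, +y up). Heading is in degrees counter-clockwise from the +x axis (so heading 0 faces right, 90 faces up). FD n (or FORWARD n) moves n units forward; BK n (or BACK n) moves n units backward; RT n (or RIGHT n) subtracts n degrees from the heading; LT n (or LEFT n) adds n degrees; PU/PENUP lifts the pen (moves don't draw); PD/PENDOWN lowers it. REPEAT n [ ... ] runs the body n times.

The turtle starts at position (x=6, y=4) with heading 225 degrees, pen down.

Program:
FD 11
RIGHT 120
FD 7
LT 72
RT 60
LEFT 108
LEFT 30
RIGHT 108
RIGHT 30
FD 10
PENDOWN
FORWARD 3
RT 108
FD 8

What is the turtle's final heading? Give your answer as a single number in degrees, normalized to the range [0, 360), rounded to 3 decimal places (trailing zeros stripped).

Answer: 9

Derivation:
Executing turtle program step by step:
Start: pos=(6,4), heading=225, pen down
FD 11: (6,4) -> (-1.778,-3.778) [heading=225, draw]
RT 120: heading 225 -> 105
FD 7: (-1.778,-3.778) -> (-3.59,2.983) [heading=105, draw]
LT 72: heading 105 -> 177
RT 60: heading 177 -> 117
LT 108: heading 117 -> 225
LT 30: heading 225 -> 255
RT 108: heading 255 -> 147
RT 30: heading 147 -> 117
FD 10: (-3.59,2.983) -> (-8.13,11.893) [heading=117, draw]
PD: pen down
FD 3: (-8.13,11.893) -> (-9.492,14.566) [heading=117, draw]
RT 108: heading 117 -> 9
FD 8: (-9.492,14.566) -> (-1.59,15.818) [heading=9, draw]
Final: pos=(-1.59,15.818), heading=9, 5 segment(s) drawn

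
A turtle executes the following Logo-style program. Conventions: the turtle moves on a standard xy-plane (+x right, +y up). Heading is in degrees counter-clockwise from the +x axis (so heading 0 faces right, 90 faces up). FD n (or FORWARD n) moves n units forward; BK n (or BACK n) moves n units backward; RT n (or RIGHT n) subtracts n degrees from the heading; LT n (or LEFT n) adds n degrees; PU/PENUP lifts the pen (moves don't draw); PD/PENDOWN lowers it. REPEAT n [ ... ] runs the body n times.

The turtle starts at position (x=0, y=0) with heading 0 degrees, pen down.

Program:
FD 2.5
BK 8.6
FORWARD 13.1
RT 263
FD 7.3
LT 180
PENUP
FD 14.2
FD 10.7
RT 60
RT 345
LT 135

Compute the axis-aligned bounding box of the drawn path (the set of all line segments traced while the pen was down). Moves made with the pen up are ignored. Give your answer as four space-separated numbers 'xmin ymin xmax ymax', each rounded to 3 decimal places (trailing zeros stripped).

Answer: -6.1 0 7 7.246

Derivation:
Executing turtle program step by step:
Start: pos=(0,0), heading=0, pen down
FD 2.5: (0,0) -> (2.5,0) [heading=0, draw]
BK 8.6: (2.5,0) -> (-6.1,0) [heading=0, draw]
FD 13.1: (-6.1,0) -> (7,0) [heading=0, draw]
RT 263: heading 0 -> 97
FD 7.3: (7,0) -> (6.11,7.246) [heading=97, draw]
LT 180: heading 97 -> 277
PU: pen up
FD 14.2: (6.11,7.246) -> (7.841,-6.849) [heading=277, move]
FD 10.7: (7.841,-6.849) -> (9.145,-17.469) [heading=277, move]
RT 60: heading 277 -> 217
RT 345: heading 217 -> 232
LT 135: heading 232 -> 7
Final: pos=(9.145,-17.469), heading=7, 4 segment(s) drawn

Segment endpoints: x in {-6.1, 0, 2.5, 6.11, 7}, y in {0, 7.246}
xmin=-6.1, ymin=0, xmax=7, ymax=7.246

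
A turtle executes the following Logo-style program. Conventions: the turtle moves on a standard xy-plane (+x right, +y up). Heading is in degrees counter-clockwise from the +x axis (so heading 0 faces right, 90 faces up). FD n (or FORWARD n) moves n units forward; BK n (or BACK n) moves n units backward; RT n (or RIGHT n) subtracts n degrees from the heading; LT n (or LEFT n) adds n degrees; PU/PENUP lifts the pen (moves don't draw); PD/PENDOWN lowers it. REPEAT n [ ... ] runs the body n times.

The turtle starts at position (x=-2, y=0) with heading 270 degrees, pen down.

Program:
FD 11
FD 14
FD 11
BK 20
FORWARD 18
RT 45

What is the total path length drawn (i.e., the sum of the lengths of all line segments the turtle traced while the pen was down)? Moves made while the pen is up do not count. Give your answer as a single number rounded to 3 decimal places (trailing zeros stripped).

Answer: 74

Derivation:
Executing turtle program step by step:
Start: pos=(-2,0), heading=270, pen down
FD 11: (-2,0) -> (-2,-11) [heading=270, draw]
FD 14: (-2,-11) -> (-2,-25) [heading=270, draw]
FD 11: (-2,-25) -> (-2,-36) [heading=270, draw]
BK 20: (-2,-36) -> (-2,-16) [heading=270, draw]
FD 18: (-2,-16) -> (-2,-34) [heading=270, draw]
RT 45: heading 270 -> 225
Final: pos=(-2,-34), heading=225, 5 segment(s) drawn

Segment lengths:
  seg 1: (-2,0) -> (-2,-11), length = 11
  seg 2: (-2,-11) -> (-2,-25), length = 14
  seg 3: (-2,-25) -> (-2,-36), length = 11
  seg 4: (-2,-36) -> (-2,-16), length = 20
  seg 5: (-2,-16) -> (-2,-34), length = 18
Total = 74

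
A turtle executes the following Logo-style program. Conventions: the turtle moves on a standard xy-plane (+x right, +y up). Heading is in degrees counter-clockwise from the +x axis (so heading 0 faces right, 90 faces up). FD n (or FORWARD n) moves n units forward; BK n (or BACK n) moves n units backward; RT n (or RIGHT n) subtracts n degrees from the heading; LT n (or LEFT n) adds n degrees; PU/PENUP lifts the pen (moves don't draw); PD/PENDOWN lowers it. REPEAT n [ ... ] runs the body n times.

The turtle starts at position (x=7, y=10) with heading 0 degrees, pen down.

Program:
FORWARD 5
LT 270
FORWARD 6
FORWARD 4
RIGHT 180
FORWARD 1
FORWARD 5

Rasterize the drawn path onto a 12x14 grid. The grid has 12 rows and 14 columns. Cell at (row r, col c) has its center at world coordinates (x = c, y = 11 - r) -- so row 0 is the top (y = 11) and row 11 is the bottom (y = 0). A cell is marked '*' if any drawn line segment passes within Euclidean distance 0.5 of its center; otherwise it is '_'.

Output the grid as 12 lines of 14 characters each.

Answer: ______________
_______******_
____________*_
____________*_
____________*_
____________*_
____________*_
____________*_
____________*_
____________*_
____________*_
____________*_

Derivation:
Segment 0: (7,10) -> (12,10)
Segment 1: (12,10) -> (12,4)
Segment 2: (12,4) -> (12,0)
Segment 3: (12,0) -> (12,1)
Segment 4: (12,1) -> (12,6)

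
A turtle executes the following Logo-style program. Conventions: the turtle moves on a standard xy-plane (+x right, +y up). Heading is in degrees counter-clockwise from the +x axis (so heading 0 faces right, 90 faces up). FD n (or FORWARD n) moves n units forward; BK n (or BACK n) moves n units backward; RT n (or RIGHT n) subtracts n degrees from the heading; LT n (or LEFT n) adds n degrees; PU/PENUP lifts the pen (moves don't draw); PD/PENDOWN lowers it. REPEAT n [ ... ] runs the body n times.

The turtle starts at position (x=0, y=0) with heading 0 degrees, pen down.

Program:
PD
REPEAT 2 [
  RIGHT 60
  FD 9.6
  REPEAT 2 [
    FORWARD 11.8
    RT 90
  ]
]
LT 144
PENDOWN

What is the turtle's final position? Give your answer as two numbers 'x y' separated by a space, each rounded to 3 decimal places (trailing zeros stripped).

Answer: 21.4 -11.8

Derivation:
Executing turtle program step by step:
Start: pos=(0,0), heading=0, pen down
PD: pen down
REPEAT 2 [
  -- iteration 1/2 --
  RT 60: heading 0 -> 300
  FD 9.6: (0,0) -> (4.8,-8.314) [heading=300, draw]
  REPEAT 2 [
    -- iteration 1/2 --
    FD 11.8: (4.8,-8.314) -> (10.7,-18.533) [heading=300, draw]
    RT 90: heading 300 -> 210
    -- iteration 2/2 --
    FD 11.8: (10.7,-18.533) -> (0.481,-24.433) [heading=210, draw]
    RT 90: heading 210 -> 120
  ]
  -- iteration 2/2 --
  RT 60: heading 120 -> 60
  FD 9.6: (0.481,-24.433) -> (5.281,-16.119) [heading=60, draw]
  REPEAT 2 [
    -- iteration 1/2 --
    FD 11.8: (5.281,-16.119) -> (11.181,-5.9) [heading=60, draw]
    RT 90: heading 60 -> 330
    -- iteration 2/2 --
    FD 11.8: (11.181,-5.9) -> (21.4,-11.8) [heading=330, draw]
    RT 90: heading 330 -> 240
  ]
]
LT 144: heading 240 -> 24
PD: pen down
Final: pos=(21.4,-11.8), heading=24, 6 segment(s) drawn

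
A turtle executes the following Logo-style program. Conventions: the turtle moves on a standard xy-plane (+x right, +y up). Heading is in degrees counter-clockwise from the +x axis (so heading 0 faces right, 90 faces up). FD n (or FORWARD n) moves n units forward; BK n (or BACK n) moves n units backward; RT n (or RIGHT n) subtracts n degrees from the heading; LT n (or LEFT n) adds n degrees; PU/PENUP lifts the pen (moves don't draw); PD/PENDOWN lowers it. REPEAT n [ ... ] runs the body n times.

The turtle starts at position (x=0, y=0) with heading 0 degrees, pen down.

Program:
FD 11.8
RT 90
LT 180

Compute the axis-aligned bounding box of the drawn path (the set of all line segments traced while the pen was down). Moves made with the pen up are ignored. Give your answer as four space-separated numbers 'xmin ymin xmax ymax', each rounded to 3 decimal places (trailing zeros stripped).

Executing turtle program step by step:
Start: pos=(0,0), heading=0, pen down
FD 11.8: (0,0) -> (11.8,0) [heading=0, draw]
RT 90: heading 0 -> 270
LT 180: heading 270 -> 90
Final: pos=(11.8,0), heading=90, 1 segment(s) drawn

Segment endpoints: x in {0, 11.8}, y in {0}
xmin=0, ymin=0, xmax=11.8, ymax=0

Answer: 0 0 11.8 0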